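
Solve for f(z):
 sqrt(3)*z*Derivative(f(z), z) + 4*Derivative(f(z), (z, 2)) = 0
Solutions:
 f(z) = C1 + C2*erf(sqrt(2)*3^(1/4)*z/4)


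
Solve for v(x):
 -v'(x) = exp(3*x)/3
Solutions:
 v(x) = C1 - exp(3*x)/9


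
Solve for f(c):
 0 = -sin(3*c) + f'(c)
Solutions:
 f(c) = C1 - cos(3*c)/3


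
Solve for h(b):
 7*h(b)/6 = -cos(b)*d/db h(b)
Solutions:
 h(b) = C1*(sin(b) - 1)^(7/12)/(sin(b) + 1)^(7/12)


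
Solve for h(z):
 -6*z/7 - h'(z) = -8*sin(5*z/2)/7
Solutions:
 h(z) = C1 - 3*z^2/7 - 16*cos(5*z/2)/35


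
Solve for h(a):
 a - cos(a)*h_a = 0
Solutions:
 h(a) = C1 + Integral(a/cos(a), a)


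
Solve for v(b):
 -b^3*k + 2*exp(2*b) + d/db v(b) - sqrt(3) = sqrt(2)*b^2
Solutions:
 v(b) = C1 + b^4*k/4 + sqrt(2)*b^3/3 + sqrt(3)*b - exp(2*b)


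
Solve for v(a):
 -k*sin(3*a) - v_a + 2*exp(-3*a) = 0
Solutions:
 v(a) = C1 + k*cos(3*a)/3 - 2*exp(-3*a)/3


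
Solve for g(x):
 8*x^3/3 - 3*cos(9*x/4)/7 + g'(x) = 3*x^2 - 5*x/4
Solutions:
 g(x) = C1 - 2*x^4/3 + x^3 - 5*x^2/8 + 4*sin(9*x/4)/21


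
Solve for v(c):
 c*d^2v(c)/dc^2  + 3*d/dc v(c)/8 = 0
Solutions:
 v(c) = C1 + C2*c^(5/8)


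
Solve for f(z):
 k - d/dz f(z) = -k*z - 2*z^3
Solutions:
 f(z) = C1 + k*z^2/2 + k*z + z^4/2


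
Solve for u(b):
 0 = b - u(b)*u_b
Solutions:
 u(b) = -sqrt(C1 + b^2)
 u(b) = sqrt(C1 + b^2)


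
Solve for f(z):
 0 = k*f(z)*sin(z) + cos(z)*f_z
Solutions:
 f(z) = C1*exp(k*log(cos(z)))


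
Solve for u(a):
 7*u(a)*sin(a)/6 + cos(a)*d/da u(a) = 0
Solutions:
 u(a) = C1*cos(a)^(7/6)


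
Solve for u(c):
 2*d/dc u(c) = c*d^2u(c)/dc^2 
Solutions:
 u(c) = C1 + C2*c^3


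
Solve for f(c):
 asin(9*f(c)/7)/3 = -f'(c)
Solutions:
 Integral(1/asin(9*_y/7), (_y, f(c))) = C1 - c/3


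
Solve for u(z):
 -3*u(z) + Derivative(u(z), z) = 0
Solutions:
 u(z) = C1*exp(3*z)


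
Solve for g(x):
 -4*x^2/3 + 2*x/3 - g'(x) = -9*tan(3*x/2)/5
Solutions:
 g(x) = C1 - 4*x^3/9 + x^2/3 - 6*log(cos(3*x/2))/5


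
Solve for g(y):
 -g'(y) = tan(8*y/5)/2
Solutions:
 g(y) = C1 + 5*log(cos(8*y/5))/16


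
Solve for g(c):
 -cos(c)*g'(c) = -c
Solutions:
 g(c) = C1 + Integral(c/cos(c), c)


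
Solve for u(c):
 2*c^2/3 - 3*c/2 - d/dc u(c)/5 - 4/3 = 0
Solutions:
 u(c) = C1 + 10*c^3/9 - 15*c^2/4 - 20*c/3


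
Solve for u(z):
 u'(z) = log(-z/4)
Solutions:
 u(z) = C1 + z*log(-z) + z*(-2*log(2) - 1)


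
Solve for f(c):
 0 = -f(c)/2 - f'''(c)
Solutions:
 f(c) = C3*exp(-2^(2/3)*c/2) + (C1*sin(2^(2/3)*sqrt(3)*c/4) + C2*cos(2^(2/3)*sqrt(3)*c/4))*exp(2^(2/3)*c/4)


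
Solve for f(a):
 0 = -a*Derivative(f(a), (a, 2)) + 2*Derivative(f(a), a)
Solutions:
 f(a) = C1 + C2*a^3


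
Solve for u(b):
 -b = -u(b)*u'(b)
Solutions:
 u(b) = -sqrt(C1 + b^2)
 u(b) = sqrt(C1 + b^2)


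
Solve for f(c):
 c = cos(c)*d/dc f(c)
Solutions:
 f(c) = C1 + Integral(c/cos(c), c)


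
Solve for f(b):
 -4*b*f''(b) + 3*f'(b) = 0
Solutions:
 f(b) = C1 + C2*b^(7/4)


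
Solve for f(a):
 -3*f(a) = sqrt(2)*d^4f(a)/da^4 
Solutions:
 f(a) = (C1*sin(2^(3/8)*3^(1/4)*a/2) + C2*cos(2^(3/8)*3^(1/4)*a/2))*exp(-2^(3/8)*3^(1/4)*a/2) + (C3*sin(2^(3/8)*3^(1/4)*a/2) + C4*cos(2^(3/8)*3^(1/4)*a/2))*exp(2^(3/8)*3^(1/4)*a/2)


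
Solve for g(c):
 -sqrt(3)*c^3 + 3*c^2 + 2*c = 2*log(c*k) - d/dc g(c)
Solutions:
 g(c) = C1 + sqrt(3)*c^4/4 - c^3 - c^2 + 2*c*log(c*k) - 2*c


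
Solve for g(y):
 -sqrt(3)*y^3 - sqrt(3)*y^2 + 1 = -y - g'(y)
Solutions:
 g(y) = C1 + sqrt(3)*y^4/4 + sqrt(3)*y^3/3 - y^2/2 - y


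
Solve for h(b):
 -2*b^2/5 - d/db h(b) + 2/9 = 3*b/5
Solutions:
 h(b) = C1 - 2*b^3/15 - 3*b^2/10 + 2*b/9


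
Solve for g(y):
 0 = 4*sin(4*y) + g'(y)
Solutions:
 g(y) = C1 + cos(4*y)


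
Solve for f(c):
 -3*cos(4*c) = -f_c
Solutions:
 f(c) = C1 + 3*sin(4*c)/4


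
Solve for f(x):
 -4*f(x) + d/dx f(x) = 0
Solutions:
 f(x) = C1*exp(4*x)


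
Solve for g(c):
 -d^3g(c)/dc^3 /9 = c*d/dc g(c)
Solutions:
 g(c) = C1 + Integral(C2*airyai(-3^(2/3)*c) + C3*airybi(-3^(2/3)*c), c)


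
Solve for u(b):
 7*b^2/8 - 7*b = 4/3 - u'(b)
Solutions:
 u(b) = C1 - 7*b^3/24 + 7*b^2/2 + 4*b/3


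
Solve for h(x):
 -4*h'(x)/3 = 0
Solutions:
 h(x) = C1


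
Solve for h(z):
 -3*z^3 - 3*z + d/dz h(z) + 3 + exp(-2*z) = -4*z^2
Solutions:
 h(z) = C1 + 3*z^4/4 - 4*z^3/3 + 3*z^2/2 - 3*z + exp(-2*z)/2


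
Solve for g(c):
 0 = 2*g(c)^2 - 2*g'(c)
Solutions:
 g(c) = -1/(C1 + c)


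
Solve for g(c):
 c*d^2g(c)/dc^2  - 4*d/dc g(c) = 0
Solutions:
 g(c) = C1 + C2*c^5


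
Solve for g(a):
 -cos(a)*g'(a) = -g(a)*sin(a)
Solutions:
 g(a) = C1/cos(a)


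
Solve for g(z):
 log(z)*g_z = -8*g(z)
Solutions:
 g(z) = C1*exp(-8*li(z))


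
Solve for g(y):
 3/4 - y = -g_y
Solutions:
 g(y) = C1 + y^2/2 - 3*y/4


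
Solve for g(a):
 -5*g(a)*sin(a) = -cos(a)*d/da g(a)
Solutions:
 g(a) = C1/cos(a)^5


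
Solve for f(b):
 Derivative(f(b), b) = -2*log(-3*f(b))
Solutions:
 Integral(1/(log(-_y) + log(3)), (_y, f(b)))/2 = C1 - b


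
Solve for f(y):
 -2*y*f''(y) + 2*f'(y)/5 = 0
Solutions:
 f(y) = C1 + C2*y^(6/5)


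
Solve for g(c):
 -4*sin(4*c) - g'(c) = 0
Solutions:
 g(c) = C1 + cos(4*c)


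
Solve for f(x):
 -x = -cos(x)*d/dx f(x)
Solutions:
 f(x) = C1 + Integral(x/cos(x), x)


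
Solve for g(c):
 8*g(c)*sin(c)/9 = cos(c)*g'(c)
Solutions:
 g(c) = C1/cos(c)^(8/9)


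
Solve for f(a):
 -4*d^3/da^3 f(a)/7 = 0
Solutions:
 f(a) = C1 + C2*a + C3*a^2


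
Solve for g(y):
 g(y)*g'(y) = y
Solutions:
 g(y) = -sqrt(C1 + y^2)
 g(y) = sqrt(C1 + y^2)


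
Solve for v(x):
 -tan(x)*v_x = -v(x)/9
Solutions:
 v(x) = C1*sin(x)^(1/9)


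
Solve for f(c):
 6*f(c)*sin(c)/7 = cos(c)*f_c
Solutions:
 f(c) = C1/cos(c)^(6/7)


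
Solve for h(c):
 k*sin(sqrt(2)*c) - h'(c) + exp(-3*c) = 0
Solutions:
 h(c) = C1 - sqrt(2)*k*cos(sqrt(2)*c)/2 - exp(-3*c)/3


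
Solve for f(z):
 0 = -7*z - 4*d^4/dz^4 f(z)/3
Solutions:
 f(z) = C1 + C2*z + C3*z^2 + C4*z^3 - 7*z^5/160


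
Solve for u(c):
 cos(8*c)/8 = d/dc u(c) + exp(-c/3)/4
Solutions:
 u(c) = C1 + sin(8*c)/64 + 3*exp(-c/3)/4


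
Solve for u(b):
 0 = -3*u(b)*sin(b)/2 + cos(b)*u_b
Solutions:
 u(b) = C1/cos(b)^(3/2)


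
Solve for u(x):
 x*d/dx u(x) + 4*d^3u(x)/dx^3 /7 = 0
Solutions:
 u(x) = C1 + Integral(C2*airyai(-14^(1/3)*x/2) + C3*airybi(-14^(1/3)*x/2), x)


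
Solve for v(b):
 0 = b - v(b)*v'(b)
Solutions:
 v(b) = -sqrt(C1 + b^2)
 v(b) = sqrt(C1 + b^2)


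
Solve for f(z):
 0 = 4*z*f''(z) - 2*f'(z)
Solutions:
 f(z) = C1 + C2*z^(3/2)


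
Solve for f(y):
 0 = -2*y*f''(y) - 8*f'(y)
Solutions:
 f(y) = C1 + C2/y^3


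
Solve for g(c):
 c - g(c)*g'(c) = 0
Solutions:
 g(c) = -sqrt(C1 + c^2)
 g(c) = sqrt(C1 + c^2)


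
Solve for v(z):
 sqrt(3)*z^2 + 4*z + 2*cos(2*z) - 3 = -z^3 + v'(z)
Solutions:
 v(z) = C1 + z^4/4 + sqrt(3)*z^3/3 + 2*z^2 - 3*z + sin(2*z)


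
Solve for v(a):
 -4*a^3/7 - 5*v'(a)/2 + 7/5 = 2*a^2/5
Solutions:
 v(a) = C1 - 2*a^4/35 - 4*a^3/75 + 14*a/25


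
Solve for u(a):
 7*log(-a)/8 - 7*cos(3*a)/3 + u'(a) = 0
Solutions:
 u(a) = C1 - 7*a*log(-a)/8 + 7*a/8 + 7*sin(3*a)/9


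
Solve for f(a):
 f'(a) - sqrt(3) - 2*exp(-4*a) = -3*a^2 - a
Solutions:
 f(a) = C1 - a^3 - a^2/2 + sqrt(3)*a - exp(-4*a)/2


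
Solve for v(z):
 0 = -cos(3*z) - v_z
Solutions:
 v(z) = C1 - sin(3*z)/3


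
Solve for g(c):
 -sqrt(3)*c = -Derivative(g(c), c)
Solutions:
 g(c) = C1 + sqrt(3)*c^2/2


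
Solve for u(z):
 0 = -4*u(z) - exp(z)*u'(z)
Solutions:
 u(z) = C1*exp(4*exp(-z))


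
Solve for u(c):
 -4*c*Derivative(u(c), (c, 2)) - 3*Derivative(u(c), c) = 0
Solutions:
 u(c) = C1 + C2*c^(1/4)


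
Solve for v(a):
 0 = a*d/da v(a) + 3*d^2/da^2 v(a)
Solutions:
 v(a) = C1 + C2*erf(sqrt(6)*a/6)


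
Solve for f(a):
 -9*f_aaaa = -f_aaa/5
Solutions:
 f(a) = C1 + C2*a + C3*a^2 + C4*exp(a/45)


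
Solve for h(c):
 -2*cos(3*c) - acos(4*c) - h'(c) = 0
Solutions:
 h(c) = C1 - c*acos(4*c) + sqrt(1 - 16*c^2)/4 - 2*sin(3*c)/3


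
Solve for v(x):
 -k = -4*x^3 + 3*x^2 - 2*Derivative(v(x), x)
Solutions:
 v(x) = C1 + k*x/2 - x^4/2 + x^3/2


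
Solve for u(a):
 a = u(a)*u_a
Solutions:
 u(a) = -sqrt(C1 + a^2)
 u(a) = sqrt(C1 + a^2)


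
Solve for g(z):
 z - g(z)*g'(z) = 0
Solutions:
 g(z) = -sqrt(C1 + z^2)
 g(z) = sqrt(C1 + z^2)


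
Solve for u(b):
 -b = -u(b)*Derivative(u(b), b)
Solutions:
 u(b) = -sqrt(C1 + b^2)
 u(b) = sqrt(C1 + b^2)


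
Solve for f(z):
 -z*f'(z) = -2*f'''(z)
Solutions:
 f(z) = C1 + Integral(C2*airyai(2^(2/3)*z/2) + C3*airybi(2^(2/3)*z/2), z)


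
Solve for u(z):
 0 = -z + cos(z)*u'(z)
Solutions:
 u(z) = C1 + Integral(z/cos(z), z)


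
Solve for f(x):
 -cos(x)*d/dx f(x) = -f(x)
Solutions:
 f(x) = C1*sqrt(sin(x) + 1)/sqrt(sin(x) - 1)


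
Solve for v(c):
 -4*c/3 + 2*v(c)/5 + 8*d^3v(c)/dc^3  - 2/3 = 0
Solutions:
 v(c) = C3*exp(-50^(1/3)*c/10) + 10*c/3 + (C1*sin(sqrt(3)*50^(1/3)*c/20) + C2*cos(sqrt(3)*50^(1/3)*c/20))*exp(50^(1/3)*c/20) + 5/3


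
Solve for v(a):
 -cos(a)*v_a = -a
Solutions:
 v(a) = C1 + Integral(a/cos(a), a)


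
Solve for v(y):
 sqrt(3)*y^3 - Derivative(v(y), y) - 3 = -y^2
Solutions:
 v(y) = C1 + sqrt(3)*y^4/4 + y^3/3 - 3*y


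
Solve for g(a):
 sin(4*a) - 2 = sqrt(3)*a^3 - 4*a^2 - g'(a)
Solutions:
 g(a) = C1 + sqrt(3)*a^4/4 - 4*a^3/3 + 2*a + cos(4*a)/4


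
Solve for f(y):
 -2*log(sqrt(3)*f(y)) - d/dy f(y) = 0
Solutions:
 Integral(1/(2*log(_y) + log(3)), (_y, f(y))) = C1 - y


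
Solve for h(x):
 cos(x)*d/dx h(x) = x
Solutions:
 h(x) = C1 + Integral(x/cos(x), x)


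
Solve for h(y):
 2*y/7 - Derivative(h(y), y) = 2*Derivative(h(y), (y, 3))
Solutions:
 h(y) = C1 + C2*sin(sqrt(2)*y/2) + C3*cos(sqrt(2)*y/2) + y^2/7


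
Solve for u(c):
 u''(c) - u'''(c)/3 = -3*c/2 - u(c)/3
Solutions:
 u(c) = C1*exp(c*(-2^(2/3)*(sqrt(5) + 3)^(1/3)/4 - 2^(1/3)/(2*(sqrt(5) + 3)^(1/3)) + 1))*sin(2^(1/3)*sqrt(3)*c*(-2^(1/3)*(sqrt(5) + 3)^(1/3) + 2/(sqrt(5) + 3)^(1/3))/4) + C2*exp(c*(-2^(2/3)*(sqrt(5) + 3)^(1/3)/4 - 2^(1/3)/(2*(sqrt(5) + 3)^(1/3)) + 1))*cos(2^(1/3)*sqrt(3)*c*(-2^(1/3)*(sqrt(5) + 3)^(1/3) + 2/(sqrt(5) + 3)^(1/3))/4) + C3*exp(c*(2^(1/3)/(sqrt(5) + 3)^(1/3) + 1 + 2^(2/3)*(sqrt(5) + 3)^(1/3)/2)) - 9*c/2


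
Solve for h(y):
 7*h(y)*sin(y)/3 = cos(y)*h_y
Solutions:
 h(y) = C1/cos(y)^(7/3)


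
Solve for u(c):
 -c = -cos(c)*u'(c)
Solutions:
 u(c) = C1 + Integral(c/cos(c), c)


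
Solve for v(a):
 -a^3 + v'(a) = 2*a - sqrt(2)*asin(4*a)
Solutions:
 v(a) = C1 + a^4/4 + a^2 - sqrt(2)*(a*asin(4*a) + sqrt(1 - 16*a^2)/4)


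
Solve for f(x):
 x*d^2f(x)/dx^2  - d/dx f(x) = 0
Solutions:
 f(x) = C1 + C2*x^2


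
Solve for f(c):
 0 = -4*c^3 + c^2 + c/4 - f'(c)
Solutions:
 f(c) = C1 - c^4 + c^3/3 + c^2/8


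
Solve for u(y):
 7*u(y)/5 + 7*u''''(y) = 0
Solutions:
 u(y) = (C1*sin(sqrt(2)*5^(3/4)*y/10) + C2*cos(sqrt(2)*5^(3/4)*y/10))*exp(-sqrt(2)*5^(3/4)*y/10) + (C3*sin(sqrt(2)*5^(3/4)*y/10) + C4*cos(sqrt(2)*5^(3/4)*y/10))*exp(sqrt(2)*5^(3/4)*y/10)


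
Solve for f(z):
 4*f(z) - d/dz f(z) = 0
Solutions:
 f(z) = C1*exp(4*z)


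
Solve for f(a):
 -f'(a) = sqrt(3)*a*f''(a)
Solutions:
 f(a) = C1 + C2*a^(1 - sqrt(3)/3)


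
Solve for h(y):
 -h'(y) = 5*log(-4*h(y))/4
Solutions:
 4*Integral(1/(log(-_y) + 2*log(2)), (_y, h(y)))/5 = C1 - y


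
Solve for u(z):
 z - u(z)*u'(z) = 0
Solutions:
 u(z) = -sqrt(C1 + z^2)
 u(z) = sqrt(C1 + z^2)


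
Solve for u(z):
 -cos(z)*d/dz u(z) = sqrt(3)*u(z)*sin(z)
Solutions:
 u(z) = C1*cos(z)^(sqrt(3))


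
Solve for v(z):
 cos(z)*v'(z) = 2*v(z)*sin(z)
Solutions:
 v(z) = C1/cos(z)^2


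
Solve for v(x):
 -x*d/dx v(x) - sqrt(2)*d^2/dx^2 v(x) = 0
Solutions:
 v(x) = C1 + C2*erf(2^(1/4)*x/2)


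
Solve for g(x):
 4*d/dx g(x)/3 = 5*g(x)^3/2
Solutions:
 g(x) = -2*sqrt(-1/(C1 + 15*x))
 g(x) = 2*sqrt(-1/(C1 + 15*x))


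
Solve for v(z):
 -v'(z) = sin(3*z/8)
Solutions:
 v(z) = C1 + 8*cos(3*z/8)/3


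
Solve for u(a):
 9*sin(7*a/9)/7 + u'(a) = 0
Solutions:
 u(a) = C1 + 81*cos(7*a/9)/49


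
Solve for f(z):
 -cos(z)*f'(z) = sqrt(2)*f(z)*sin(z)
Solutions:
 f(z) = C1*cos(z)^(sqrt(2))


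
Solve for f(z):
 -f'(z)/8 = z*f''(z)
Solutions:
 f(z) = C1 + C2*z^(7/8)


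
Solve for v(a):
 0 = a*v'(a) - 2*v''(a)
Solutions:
 v(a) = C1 + C2*erfi(a/2)


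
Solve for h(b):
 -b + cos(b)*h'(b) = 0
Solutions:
 h(b) = C1 + Integral(b/cos(b), b)


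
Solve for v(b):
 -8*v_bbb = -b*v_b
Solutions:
 v(b) = C1 + Integral(C2*airyai(b/2) + C3*airybi(b/2), b)


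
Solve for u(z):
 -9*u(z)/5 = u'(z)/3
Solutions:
 u(z) = C1*exp(-27*z/5)


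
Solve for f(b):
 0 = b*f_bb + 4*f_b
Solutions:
 f(b) = C1 + C2/b^3


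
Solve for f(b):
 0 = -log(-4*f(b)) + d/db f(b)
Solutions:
 -Integral(1/(log(-_y) + 2*log(2)), (_y, f(b))) = C1 - b


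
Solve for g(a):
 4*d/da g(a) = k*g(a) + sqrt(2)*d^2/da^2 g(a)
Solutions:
 g(a) = C1*exp(sqrt(2)*a*(1 - sqrt(-sqrt(2)*k + 4)/2)) + C2*exp(sqrt(2)*a*(sqrt(-sqrt(2)*k + 4)/2 + 1))


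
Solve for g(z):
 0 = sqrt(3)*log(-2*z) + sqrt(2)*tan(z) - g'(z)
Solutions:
 g(z) = C1 + sqrt(3)*z*(log(-z) - 1) + sqrt(3)*z*log(2) - sqrt(2)*log(cos(z))


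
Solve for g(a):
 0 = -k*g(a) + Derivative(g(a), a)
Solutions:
 g(a) = C1*exp(a*k)


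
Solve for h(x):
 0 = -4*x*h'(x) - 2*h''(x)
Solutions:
 h(x) = C1 + C2*erf(x)


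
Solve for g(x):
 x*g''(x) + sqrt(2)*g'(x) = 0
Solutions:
 g(x) = C1 + C2*x^(1 - sqrt(2))


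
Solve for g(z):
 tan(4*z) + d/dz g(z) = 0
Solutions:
 g(z) = C1 + log(cos(4*z))/4


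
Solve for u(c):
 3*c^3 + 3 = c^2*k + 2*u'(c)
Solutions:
 u(c) = C1 + 3*c^4/8 - c^3*k/6 + 3*c/2


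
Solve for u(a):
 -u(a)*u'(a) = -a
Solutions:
 u(a) = -sqrt(C1 + a^2)
 u(a) = sqrt(C1 + a^2)


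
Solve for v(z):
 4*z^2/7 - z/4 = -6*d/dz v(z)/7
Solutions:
 v(z) = C1 - 2*z^3/9 + 7*z^2/48


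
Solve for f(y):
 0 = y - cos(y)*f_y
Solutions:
 f(y) = C1 + Integral(y/cos(y), y)


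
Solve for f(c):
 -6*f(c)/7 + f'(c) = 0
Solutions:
 f(c) = C1*exp(6*c/7)


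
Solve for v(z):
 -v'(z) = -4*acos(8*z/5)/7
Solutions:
 v(z) = C1 + 4*z*acos(8*z/5)/7 - sqrt(25 - 64*z^2)/14


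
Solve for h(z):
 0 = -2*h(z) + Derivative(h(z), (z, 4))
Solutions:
 h(z) = C1*exp(-2^(1/4)*z) + C2*exp(2^(1/4)*z) + C3*sin(2^(1/4)*z) + C4*cos(2^(1/4)*z)


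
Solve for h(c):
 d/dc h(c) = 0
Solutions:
 h(c) = C1


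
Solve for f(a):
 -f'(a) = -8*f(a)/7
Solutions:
 f(a) = C1*exp(8*a/7)


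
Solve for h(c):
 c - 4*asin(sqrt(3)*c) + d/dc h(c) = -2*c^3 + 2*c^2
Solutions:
 h(c) = C1 - c^4/2 + 2*c^3/3 - c^2/2 + 4*c*asin(sqrt(3)*c) + 4*sqrt(3)*sqrt(1 - 3*c^2)/3


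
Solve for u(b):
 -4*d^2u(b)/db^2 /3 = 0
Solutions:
 u(b) = C1 + C2*b


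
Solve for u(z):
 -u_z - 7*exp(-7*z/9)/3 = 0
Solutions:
 u(z) = C1 + 3*exp(-7*z/9)


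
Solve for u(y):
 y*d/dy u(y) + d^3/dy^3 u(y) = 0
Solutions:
 u(y) = C1 + Integral(C2*airyai(-y) + C3*airybi(-y), y)


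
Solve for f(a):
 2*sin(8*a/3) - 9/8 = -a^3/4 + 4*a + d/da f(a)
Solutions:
 f(a) = C1 + a^4/16 - 2*a^2 - 9*a/8 - 3*cos(8*a/3)/4


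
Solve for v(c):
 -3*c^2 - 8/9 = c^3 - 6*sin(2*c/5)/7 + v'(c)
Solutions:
 v(c) = C1 - c^4/4 - c^3 - 8*c/9 - 15*cos(2*c/5)/7


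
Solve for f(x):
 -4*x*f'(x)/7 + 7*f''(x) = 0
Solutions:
 f(x) = C1 + C2*erfi(sqrt(2)*x/7)


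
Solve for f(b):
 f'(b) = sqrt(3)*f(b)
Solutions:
 f(b) = C1*exp(sqrt(3)*b)


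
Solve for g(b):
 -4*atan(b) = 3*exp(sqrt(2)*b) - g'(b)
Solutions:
 g(b) = C1 + 4*b*atan(b) + 3*sqrt(2)*exp(sqrt(2)*b)/2 - 2*log(b^2 + 1)


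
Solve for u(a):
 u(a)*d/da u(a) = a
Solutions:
 u(a) = -sqrt(C1 + a^2)
 u(a) = sqrt(C1 + a^2)


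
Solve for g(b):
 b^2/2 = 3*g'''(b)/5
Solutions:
 g(b) = C1 + C2*b + C3*b^2 + b^5/72


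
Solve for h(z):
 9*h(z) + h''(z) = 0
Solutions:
 h(z) = C1*sin(3*z) + C2*cos(3*z)


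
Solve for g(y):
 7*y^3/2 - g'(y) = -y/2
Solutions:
 g(y) = C1 + 7*y^4/8 + y^2/4


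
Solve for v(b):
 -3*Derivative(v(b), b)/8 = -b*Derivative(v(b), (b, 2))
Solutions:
 v(b) = C1 + C2*b^(11/8)


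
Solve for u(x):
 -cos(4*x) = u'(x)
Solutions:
 u(x) = C1 - sin(4*x)/4


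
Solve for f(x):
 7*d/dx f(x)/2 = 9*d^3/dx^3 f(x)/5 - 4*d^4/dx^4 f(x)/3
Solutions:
 f(x) = C1 + C2*exp(x*(27*3^(2/3)/(10*sqrt(105490) + 3257)^(1/3) + 18 + 3^(1/3)*(10*sqrt(105490) + 3257)^(1/3))/40)*sin(3^(1/6)*x*(-3^(2/3)*(10*sqrt(105490) + 3257)^(1/3) + 81/(10*sqrt(105490) + 3257)^(1/3))/40) + C3*exp(x*(27*3^(2/3)/(10*sqrt(105490) + 3257)^(1/3) + 18 + 3^(1/3)*(10*sqrt(105490) + 3257)^(1/3))/40)*cos(3^(1/6)*x*(-3^(2/3)*(10*sqrt(105490) + 3257)^(1/3) + 81/(10*sqrt(105490) + 3257)^(1/3))/40) + C4*exp(x*(-3^(1/3)*(10*sqrt(105490) + 3257)^(1/3) - 27*3^(2/3)/(10*sqrt(105490) + 3257)^(1/3) + 9)/20)


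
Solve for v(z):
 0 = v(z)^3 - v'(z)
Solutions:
 v(z) = -sqrt(2)*sqrt(-1/(C1 + z))/2
 v(z) = sqrt(2)*sqrt(-1/(C1 + z))/2


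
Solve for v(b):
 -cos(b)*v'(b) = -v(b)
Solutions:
 v(b) = C1*sqrt(sin(b) + 1)/sqrt(sin(b) - 1)


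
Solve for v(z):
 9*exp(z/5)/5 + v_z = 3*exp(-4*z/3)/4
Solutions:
 v(z) = C1 - 9*exp(z/5) - 9*exp(-4*z/3)/16


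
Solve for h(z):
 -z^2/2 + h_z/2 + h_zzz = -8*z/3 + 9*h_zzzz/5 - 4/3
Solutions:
 h(z) = C1 + C2*exp(z*(-10^(1/3)*(27*sqrt(7161) + 2287)^(1/3) - 10*10^(2/3)/(27*sqrt(7161) + 2287)^(1/3) + 20)/108)*sin(10^(1/3)*sqrt(3)*z*(-(27*sqrt(7161) + 2287)^(1/3) + 10*10^(1/3)/(27*sqrt(7161) + 2287)^(1/3))/108) + C3*exp(z*(-10^(1/3)*(27*sqrt(7161) + 2287)^(1/3) - 10*10^(2/3)/(27*sqrt(7161) + 2287)^(1/3) + 20)/108)*cos(10^(1/3)*sqrt(3)*z*(-(27*sqrt(7161) + 2287)^(1/3) + 10*10^(1/3)/(27*sqrt(7161) + 2287)^(1/3))/108) + C4*exp(z*(10*10^(2/3)/(27*sqrt(7161) + 2287)^(1/3) + 10 + 10^(1/3)*(27*sqrt(7161) + 2287)^(1/3))/54) + z^3/3 - 8*z^2/3 - 20*z/3


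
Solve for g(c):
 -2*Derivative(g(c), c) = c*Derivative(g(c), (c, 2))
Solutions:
 g(c) = C1 + C2/c


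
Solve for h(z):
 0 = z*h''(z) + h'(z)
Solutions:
 h(z) = C1 + C2*log(z)


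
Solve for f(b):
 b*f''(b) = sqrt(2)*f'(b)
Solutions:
 f(b) = C1 + C2*b^(1 + sqrt(2))


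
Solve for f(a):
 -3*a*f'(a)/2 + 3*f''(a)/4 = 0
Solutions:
 f(a) = C1 + C2*erfi(a)


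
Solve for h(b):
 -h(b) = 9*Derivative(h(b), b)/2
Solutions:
 h(b) = C1*exp(-2*b/9)


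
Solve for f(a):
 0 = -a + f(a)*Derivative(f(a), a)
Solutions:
 f(a) = -sqrt(C1 + a^2)
 f(a) = sqrt(C1 + a^2)


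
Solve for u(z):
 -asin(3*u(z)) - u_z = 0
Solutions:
 Integral(1/asin(3*_y), (_y, u(z))) = C1 - z


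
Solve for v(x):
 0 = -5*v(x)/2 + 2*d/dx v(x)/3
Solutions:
 v(x) = C1*exp(15*x/4)


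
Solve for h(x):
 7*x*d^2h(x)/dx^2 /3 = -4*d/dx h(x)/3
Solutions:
 h(x) = C1 + C2*x^(3/7)


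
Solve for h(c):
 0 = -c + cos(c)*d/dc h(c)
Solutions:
 h(c) = C1 + Integral(c/cos(c), c)


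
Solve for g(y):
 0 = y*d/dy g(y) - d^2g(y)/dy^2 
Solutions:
 g(y) = C1 + C2*erfi(sqrt(2)*y/2)


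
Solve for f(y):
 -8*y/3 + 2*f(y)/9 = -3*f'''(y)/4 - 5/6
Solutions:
 f(y) = C3*exp(-2*y/3) + 12*y + (C1*sin(sqrt(3)*y/3) + C2*cos(sqrt(3)*y/3))*exp(y/3) - 15/4


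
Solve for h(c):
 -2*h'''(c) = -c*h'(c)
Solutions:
 h(c) = C1 + Integral(C2*airyai(2^(2/3)*c/2) + C3*airybi(2^(2/3)*c/2), c)


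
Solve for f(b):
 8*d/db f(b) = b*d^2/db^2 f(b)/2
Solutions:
 f(b) = C1 + C2*b^17


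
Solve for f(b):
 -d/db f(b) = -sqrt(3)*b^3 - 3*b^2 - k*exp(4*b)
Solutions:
 f(b) = C1 + sqrt(3)*b^4/4 + b^3 + k*exp(4*b)/4


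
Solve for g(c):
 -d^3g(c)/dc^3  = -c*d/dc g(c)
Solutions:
 g(c) = C1 + Integral(C2*airyai(c) + C3*airybi(c), c)


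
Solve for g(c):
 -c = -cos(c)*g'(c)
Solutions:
 g(c) = C1 + Integral(c/cos(c), c)


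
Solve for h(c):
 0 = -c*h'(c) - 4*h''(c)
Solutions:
 h(c) = C1 + C2*erf(sqrt(2)*c/4)


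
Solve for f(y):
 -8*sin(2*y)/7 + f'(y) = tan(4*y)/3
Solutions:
 f(y) = C1 - log(cos(4*y))/12 - 4*cos(2*y)/7


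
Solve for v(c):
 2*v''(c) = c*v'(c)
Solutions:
 v(c) = C1 + C2*erfi(c/2)


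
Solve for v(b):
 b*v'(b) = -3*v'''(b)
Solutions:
 v(b) = C1 + Integral(C2*airyai(-3^(2/3)*b/3) + C3*airybi(-3^(2/3)*b/3), b)


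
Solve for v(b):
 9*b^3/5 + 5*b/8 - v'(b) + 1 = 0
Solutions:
 v(b) = C1 + 9*b^4/20 + 5*b^2/16 + b


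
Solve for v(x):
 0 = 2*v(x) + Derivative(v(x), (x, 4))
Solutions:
 v(x) = (C1*sin(2^(3/4)*x/2) + C2*cos(2^(3/4)*x/2))*exp(-2^(3/4)*x/2) + (C3*sin(2^(3/4)*x/2) + C4*cos(2^(3/4)*x/2))*exp(2^(3/4)*x/2)


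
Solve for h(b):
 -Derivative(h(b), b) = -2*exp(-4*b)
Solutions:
 h(b) = C1 - exp(-4*b)/2


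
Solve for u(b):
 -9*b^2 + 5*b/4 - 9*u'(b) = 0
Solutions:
 u(b) = C1 - b^3/3 + 5*b^2/72


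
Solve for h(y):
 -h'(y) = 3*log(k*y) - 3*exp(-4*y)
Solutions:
 h(y) = C1 - 3*y*log(k*y) + 3*y - 3*exp(-4*y)/4


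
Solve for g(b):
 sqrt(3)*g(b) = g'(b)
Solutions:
 g(b) = C1*exp(sqrt(3)*b)


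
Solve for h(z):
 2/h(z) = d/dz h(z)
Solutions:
 h(z) = -sqrt(C1 + 4*z)
 h(z) = sqrt(C1 + 4*z)


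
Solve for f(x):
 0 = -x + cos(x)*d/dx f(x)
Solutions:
 f(x) = C1 + Integral(x/cos(x), x)


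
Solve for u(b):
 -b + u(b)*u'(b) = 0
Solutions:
 u(b) = -sqrt(C1 + b^2)
 u(b) = sqrt(C1 + b^2)


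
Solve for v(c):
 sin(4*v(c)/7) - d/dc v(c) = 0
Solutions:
 -c + 7*log(cos(4*v(c)/7) - 1)/8 - 7*log(cos(4*v(c)/7) + 1)/8 = C1


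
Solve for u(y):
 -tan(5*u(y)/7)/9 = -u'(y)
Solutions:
 u(y) = -7*asin(C1*exp(5*y/63))/5 + 7*pi/5
 u(y) = 7*asin(C1*exp(5*y/63))/5


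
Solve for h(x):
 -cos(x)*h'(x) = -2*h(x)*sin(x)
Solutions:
 h(x) = C1/cos(x)^2


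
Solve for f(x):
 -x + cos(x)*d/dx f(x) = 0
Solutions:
 f(x) = C1 + Integral(x/cos(x), x)


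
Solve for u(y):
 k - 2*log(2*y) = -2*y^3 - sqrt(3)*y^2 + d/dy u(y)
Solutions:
 u(y) = C1 + k*y + y^4/2 + sqrt(3)*y^3/3 - 2*y*log(y) - y*log(4) + 2*y


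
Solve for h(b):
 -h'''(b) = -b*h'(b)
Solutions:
 h(b) = C1 + Integral(C2*airyai(b) + C3*airybi(b), b)


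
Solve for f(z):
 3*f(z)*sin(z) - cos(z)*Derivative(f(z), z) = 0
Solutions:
 f(z) = C1/cos(z)^3


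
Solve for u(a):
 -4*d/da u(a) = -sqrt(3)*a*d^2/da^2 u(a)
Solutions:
 u(a) = C1 + C2*a^(1 + 4*sqrt(3)/3)


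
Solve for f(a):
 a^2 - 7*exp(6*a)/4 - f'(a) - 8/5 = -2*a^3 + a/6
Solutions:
 f(a) = C1 + a^4/2 + a^3/3 - a^2/12 - 8*a/5 - 7*exp(6*a)/24


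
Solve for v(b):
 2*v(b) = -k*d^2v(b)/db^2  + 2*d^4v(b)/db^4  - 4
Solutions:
 v(b) = C1*exp(-b*sqrt(k - sqrt(k^2 + 16))/2) + C2*exp(b*sqrt(k - sqrt(k^2 + 16))/2) + C3*exp(-b*sqrt(k + sqrt(k^2 + 16))/2) + C4*exp(b*sqrt(k + sqrt(k^2 + 16))/2) - 2


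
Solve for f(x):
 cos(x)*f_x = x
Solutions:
 f(x) = C1 + Integral(x/cos(x), x)


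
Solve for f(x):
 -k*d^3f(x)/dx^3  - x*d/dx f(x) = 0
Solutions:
 f(x) = C1 + Integral(C2*airyai(x*(-1/k)^(1/3)) + C3*airybi(x*(-1/k)^(1/3)), x)


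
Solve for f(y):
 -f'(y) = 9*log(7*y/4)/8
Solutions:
 f(y) = C1 - 9*y*log(y)/8 - 9*y*log(7)/8 + 9*y/8 + 9*y*log(2)/4


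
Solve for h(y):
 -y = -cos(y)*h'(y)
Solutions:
 h(y) = C1 + Integral(y/cos(y), y)


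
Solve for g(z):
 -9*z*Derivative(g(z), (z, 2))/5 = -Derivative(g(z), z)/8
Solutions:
 g(z) = C1 + C2*z^(77/72)


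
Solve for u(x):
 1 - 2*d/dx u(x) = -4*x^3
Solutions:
 u(x) = C1 + x^4/2 + x/2


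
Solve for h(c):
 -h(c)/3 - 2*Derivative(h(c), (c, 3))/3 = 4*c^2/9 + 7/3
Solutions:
 h(c) = C3*exp(-2^(2/3)*c/2) - 4*c^2/3 + (C1*sin(2^(2/3)*sqrt(3)*c/4) + C2*cos(2^(2/3)*sqrt(3)*c/4))*exp(2^(2/3)*c/4) - 7


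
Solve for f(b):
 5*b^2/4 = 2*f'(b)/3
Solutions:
 f(b) = C1 + 5*b^3/8


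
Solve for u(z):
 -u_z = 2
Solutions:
 u(z) = C1 - 2*z


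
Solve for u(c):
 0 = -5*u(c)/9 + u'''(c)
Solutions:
 u(c) = C3*exp(15^(1/3)*c/3) + (C1*sin(3^(5/6)*5^(1/3)*c/6) + C2*cos(3^(5/6)*5^(1/3)*c/6))*exp(-15^(1/3)*c/6)


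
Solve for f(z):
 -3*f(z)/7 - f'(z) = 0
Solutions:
 f(z) = C1*exp(-3*z/7)


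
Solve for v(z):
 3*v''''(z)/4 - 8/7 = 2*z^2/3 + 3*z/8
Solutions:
 v(z) = C1 + C2*z + C3*z^2 + C4*z^3 + z^6/405 + z^5/240 + 4*z^4/63


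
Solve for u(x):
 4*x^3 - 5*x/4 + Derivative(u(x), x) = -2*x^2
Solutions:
 u(x) = C1 - x^4 - 2*x^3/3 + 5*x^2/8


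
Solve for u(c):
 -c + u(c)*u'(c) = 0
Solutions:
 u(c) = -sqrt(C1 + c^2)
 u(c) = sqrt(C1 + c^2)


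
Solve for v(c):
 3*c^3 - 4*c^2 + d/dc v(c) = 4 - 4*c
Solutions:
 v(c) = C1 - 3*c^4/4 + 4*c^3/3 - 2*c^2 + 4*c


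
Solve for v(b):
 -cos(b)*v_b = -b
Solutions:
 v(b) = C1 + Integral(b/cos(b), b)


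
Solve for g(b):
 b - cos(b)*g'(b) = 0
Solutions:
 g(b) = C1 + Integral(b/cos(b), b)


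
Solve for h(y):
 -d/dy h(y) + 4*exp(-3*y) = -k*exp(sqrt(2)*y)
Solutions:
 h(y) = C1 + sqrt(2)*k*exp(sqrt(2)*y)/2 - 4*exp(-3*y)/3


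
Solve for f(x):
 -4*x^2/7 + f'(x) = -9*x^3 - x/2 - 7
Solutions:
 f(x) = C1 - 9*x^4/4 + 4*x^3/21 - x^2/4 - 7*x


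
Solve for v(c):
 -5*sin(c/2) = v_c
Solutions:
 v(c) = C1 + 10*cos(c/2)


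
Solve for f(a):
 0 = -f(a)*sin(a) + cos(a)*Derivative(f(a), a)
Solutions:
 f(a) = C1/cos(a)


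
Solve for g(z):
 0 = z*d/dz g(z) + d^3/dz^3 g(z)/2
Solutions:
 g(z) = C1 + Integral(C2*airyai(-2^(1/3)*z) + C3*airybi(-2^(1/3)*z), z)


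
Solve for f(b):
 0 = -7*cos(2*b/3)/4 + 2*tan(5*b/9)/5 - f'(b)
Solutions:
 f(b) = C1 - 18*log(cos(5*b/9))/25 - 21*sin(2*b/3)/8


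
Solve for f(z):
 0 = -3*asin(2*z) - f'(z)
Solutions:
 f(z) = C1 - 3*z*asin(2*z) - 3*sqrt(1 - 4*z^2)/2


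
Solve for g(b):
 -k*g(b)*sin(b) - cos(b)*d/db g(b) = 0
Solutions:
 g(b) = C1*exp(k*log(cos(b)))


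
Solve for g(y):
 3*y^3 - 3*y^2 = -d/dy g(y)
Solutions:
 g(y) = C1 - 3*y^4/4 + y^3


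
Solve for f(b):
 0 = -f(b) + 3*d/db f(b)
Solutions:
 f(b) = C1*exp(b/3)


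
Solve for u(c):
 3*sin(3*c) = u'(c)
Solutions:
 u(c) = C1 - cos(3*c)


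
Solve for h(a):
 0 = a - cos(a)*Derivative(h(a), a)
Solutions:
 h(a) = C1 + Integral(a/cos(a), a)


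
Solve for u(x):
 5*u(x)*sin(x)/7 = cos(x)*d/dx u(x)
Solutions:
 u(x) = C1/cos(x)^(5/7)


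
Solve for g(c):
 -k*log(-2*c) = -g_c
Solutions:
 g(c) = C1 + c*k*log(-c) + c*k*(-1 + log(2))


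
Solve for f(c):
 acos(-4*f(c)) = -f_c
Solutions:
 Integral(1/acos(-4*_y), (_y, f(c))) = C1 - c


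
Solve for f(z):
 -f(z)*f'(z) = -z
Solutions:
 f(z) = -sqrt(C1 + z^2)
 f(z) = sqrt(C1 + z^2)


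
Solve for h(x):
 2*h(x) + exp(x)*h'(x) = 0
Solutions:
 h(x) = C1*exp(2*exp(-x))


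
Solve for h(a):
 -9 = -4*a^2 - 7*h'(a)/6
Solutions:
 h(a) = C1 - 8*a^3/7 + 54*a/7


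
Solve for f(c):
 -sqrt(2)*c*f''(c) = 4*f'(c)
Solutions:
 f(c) = C1 + C2*c^(1 - 2*sqrt(2))


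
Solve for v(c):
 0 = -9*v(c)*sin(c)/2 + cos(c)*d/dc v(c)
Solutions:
 v(c) = C1/cos(c)^(9/2)


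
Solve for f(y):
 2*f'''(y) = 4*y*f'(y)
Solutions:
 f(y) = C1 + Integral(C2*airyai(2^(1/3)*y) + C3*airybi(2^(1/3)*y), y)


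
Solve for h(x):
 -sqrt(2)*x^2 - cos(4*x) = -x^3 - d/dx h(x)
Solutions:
 h(x) = C1 - x^4/4 + sqrt(2)*x^3/3 + sin(4*x)/4


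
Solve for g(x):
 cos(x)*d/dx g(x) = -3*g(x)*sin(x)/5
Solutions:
 g(x) = C1*cos(x)^(3/5)


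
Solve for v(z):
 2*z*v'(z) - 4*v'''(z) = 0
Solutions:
 v(z) = C1 + Integral(C2*airyai(2^(2/3)*z/2) + C3*airybi(2^(2/3)*z/2), z)


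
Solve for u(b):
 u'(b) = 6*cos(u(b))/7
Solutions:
 -6*b/7 - log(sin(u(b)) - 1)/2 + log(sin(u(b)) + 1)/2 = C1


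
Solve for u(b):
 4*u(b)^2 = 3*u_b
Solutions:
 u(b) = -3/(C1 + 4*b)


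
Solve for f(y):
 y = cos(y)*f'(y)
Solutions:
 f(y) = C1 + Integral(y/cos(y), y)


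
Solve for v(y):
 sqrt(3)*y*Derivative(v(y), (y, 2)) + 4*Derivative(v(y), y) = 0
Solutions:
 v(y) = C1 + C2*y^(1 - 4*sqrt(3)/3)


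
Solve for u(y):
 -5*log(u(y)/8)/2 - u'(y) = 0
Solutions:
 -2*Integral(1/(-log(_y) + 3*log(2)), (_y, u(y)))/5 = C1 - y


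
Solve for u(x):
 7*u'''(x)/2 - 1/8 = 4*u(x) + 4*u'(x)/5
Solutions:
 u(x) = C1*exp(-x*(4*22050^(1/3)/(sqrt(2477265) + 1575)^(1/3) + 420^(1/3)*(sqrt(2477265) + 1575)^(1/3))/210)*sin(3^(1/6)*x*(-140^(1/3)*3^(2/3)*(sqrt(2477265) + 1575)^(1/3) + 12*2450^(1/3)/(sqrt(2477265) + 1575)^(1/3))/210) + C2*exp(-x*(4*22050^(1/3)/(sqrt(2477265) + 1575)^(1/3) + 420^(1/3)*(sqrt(2477265) + 1575)^(1/3))/210)*cos(3^(1/6)*x*(-140^(1/3)*3^(2/3)*(sqrt(2477265) + 1575)^(1/3) + 12*2450^(1/3)/(sqrt(2477265) + 1575)^(1/3))/210) + C3*exp(x*(4*22050^(1/3)/(sqrt(2477265) + 1575)^(1/3) + 420^(1/3)*(sqrt(2477265) + 1575)^(1/3))/105) - 1/32


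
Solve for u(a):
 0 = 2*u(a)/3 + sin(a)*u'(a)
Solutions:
 u(a) = C1*(cos(a) + 1)^(1/3)/(cos(a) - 1)^(1/3)


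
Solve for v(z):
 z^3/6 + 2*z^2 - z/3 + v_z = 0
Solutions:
 v(z) = C1 - z^4/24 - 2*z^3/3 + z^2/6


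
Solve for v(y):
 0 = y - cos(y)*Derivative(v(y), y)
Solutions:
 v(y) = C1 + Integral(y/cos(y), y)


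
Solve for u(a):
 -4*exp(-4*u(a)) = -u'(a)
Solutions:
 u(a) = log(-I*(C1 + 16*a)^(1/4))
 u(a) = log(I*(C1 + 16*a)^(1/4))
 u(a) = log(-(C1 + 16*a)^(1/4))
 u(a) = log(C1 + 16*a)/4


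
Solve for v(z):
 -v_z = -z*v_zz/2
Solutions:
 v(z) = C1 + C2*z^3


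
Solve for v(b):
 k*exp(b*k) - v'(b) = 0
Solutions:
 v(b) = C1 + exp(b*k)


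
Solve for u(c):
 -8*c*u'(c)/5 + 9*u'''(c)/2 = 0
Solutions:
 u(c) = C1 + Integral(C2*airyai(2*150^(1/3)*c/15) + C3*airybi(2*150^(1/3)*c/15), c)


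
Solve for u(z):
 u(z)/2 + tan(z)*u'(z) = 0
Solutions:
 u(z) = C1/sqrt(sin(z))


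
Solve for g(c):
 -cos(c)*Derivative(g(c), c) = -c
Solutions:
 g(c) = C1 + Integral(c/cos(c), c)


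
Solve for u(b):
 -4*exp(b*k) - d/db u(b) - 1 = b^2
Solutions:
 u(b) = C1 - b^3/3 - b - 4*exp(b*k)/k


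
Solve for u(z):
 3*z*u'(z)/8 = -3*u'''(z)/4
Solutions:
 u(z) = C1 + Integral(C2*airyai(-2^(2/3)*z/2) + C3*airybi(-2^(2/3)*z/2), z)


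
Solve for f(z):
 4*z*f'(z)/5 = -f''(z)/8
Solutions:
 f(z) = C1 + C2*erf(4*sqrt(5)*z/5)


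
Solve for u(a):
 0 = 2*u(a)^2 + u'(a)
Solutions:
 u(a) = 1/(C1 + 2*a)


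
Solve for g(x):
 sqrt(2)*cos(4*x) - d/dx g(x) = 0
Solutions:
 g(x) = C1 + sqrt(2)*sin(4*x)/4


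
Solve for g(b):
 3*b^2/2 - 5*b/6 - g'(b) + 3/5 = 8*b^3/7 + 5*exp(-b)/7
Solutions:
 g(b) = C1 - 2*b^4/7 + b^3/2 - 5*b^2/12 + 3*b/5 + 5*exp(-b)/7


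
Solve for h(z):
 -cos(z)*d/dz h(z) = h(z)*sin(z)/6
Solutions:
 h(z) = C1*cos(z)^(1/6)


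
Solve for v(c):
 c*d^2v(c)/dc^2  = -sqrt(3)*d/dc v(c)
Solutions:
 v(c) = C1 + C2*c^(1 - sqrt(3))


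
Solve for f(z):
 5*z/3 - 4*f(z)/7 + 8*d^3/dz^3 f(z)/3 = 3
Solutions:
 f(z) = C3*exp(14^(2/3)*3^(1/3)*z/14) + 35*z/12 + (C1*sin(14^(2/3)*3^(5/6)*z/28) + C2*cos(14^(2/3)*3^(5/6)*z/28))*exp(-14^(2/3)*3^(1/3)*z/28) - 21/4


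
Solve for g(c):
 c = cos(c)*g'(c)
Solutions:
 g(c) = C1 + Integral(c/cos(c), c)


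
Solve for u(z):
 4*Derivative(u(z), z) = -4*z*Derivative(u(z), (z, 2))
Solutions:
 u(z) = C1 + C2*log(z)


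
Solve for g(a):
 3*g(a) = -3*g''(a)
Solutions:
 g(a) = C1*sin(a) + C2*cos(a)


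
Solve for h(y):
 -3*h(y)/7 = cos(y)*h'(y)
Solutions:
 h(y) = C1*(sin(y) - 1)^(3/14)/(sin(y) + 1)^(3/14)


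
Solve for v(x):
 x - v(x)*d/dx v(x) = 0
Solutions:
 v(x) = -sqrt(C1 + x^2)
 v(x) = sqrt(C1 + x^2)


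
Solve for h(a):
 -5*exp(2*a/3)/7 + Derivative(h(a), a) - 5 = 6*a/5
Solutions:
 h(a) = C1 + 3*a^2/5 + 5*a + 15*exp(2*a/3)/14


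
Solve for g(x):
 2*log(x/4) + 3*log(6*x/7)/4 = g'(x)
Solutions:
 g(x) = C1 + 11*x*log(x)/4 - x*log(112) - 11*x/4 + x*log(7)/4 + 3*x*log(6)/4


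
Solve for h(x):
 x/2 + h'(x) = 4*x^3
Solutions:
 h(x) = C1 + x^4 - x^2/4


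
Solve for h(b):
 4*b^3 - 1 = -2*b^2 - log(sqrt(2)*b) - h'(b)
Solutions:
 h(b) = C1 - b^4 - 2*b^3/3 - b*log(b) - b*log(2)/2 + 2*b


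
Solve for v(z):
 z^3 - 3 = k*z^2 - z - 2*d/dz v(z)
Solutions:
 v(z) = C1 + k*z^3/6 - z^4/8 - z^2/4 + 3*z/2


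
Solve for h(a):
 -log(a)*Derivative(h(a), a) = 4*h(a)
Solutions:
 h(a) = C1*exp(-4*li(a))


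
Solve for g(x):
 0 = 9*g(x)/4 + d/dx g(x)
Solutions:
 g(x) = C1*exp(-9*x/4)


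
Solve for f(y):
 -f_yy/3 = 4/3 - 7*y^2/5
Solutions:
 f(y) = C1 + C2*y + 7*y^4/20 - 2*y^2


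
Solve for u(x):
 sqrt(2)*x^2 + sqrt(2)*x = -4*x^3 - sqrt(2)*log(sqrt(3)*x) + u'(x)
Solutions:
 u(x) = C1 + x^4 + sqrt(2)*x^3/3 + sqrt(2)*x^2/2 + sqrt(2)*x*log(x) - sqrt(2)*x + sqrt(2)*x*log(3)/2


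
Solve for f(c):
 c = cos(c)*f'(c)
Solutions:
 f(c) = C1 + Integral(c/cos(c), c)


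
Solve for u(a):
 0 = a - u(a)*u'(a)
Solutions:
 u(a) = -sqrt(C1 + a^2)
 u(a) = sqrt(C1 + a^2)


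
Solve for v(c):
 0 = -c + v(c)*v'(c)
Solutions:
 v(c) = -sqrt(C1 + c^2)
 v(c) = sqrt(C1 + c^2)


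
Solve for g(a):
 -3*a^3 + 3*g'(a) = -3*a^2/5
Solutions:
 g(a) = C1 + a^4/4 - a^3/15


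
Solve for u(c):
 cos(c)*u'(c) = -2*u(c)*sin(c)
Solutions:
 u(c) = C1*cos(c)^2


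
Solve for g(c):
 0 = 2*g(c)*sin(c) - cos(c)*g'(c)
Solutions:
 g(c) = C1/cos(c)^2


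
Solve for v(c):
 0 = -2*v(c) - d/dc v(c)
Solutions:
 v(c) = C1*exp(-2*c)


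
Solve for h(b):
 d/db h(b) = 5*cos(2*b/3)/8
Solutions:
 h(b) = C1 + 15*sin(2*b/3)/16


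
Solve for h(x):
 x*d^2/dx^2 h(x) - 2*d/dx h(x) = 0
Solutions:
 h(x) = C1 + C2*x^3


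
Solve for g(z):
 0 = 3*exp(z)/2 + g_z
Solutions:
 g(z) = C1 - 3*exp(z)/2


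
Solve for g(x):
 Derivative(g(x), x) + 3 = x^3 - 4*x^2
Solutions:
 g(x) = C1 + x^4/4 - 4*x^3/3 - 3*x


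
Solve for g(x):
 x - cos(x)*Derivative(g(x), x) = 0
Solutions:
 g(x) = C1 + Integral(x/cos(x), x)


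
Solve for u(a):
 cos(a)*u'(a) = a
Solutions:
 u(a) = C1 + Integral(a/cos(a), a)


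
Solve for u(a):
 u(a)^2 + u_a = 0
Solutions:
 u(a) = 1/(C1 + a)


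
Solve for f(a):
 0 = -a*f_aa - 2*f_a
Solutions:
 f(a) = C1 + C2/a


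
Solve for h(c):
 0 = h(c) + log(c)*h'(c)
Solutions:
 h(c) = C1*exp(-li(c))


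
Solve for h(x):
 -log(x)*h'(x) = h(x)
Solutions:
 h(x) = C1*exp(-li(x))


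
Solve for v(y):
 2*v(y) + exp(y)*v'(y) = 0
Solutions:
 v(y) = C1*exp(2*exp(-y))


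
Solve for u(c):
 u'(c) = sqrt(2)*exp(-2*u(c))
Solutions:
 u(c) = log(-sqrt(C1 + 2*sqrt(2)*c))
 u(c) = log(C1 + 2*sqrt(2)*c)/2


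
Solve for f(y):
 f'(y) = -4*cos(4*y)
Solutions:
 f(y) = C1 - sin(4*y)


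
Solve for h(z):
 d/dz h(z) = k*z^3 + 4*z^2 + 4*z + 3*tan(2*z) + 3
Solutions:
 h(z) = C1 + k*z^4/4 + 4*z^3/3 + 2*z^2 + 3*z - 3*log(cos(2*z))/2


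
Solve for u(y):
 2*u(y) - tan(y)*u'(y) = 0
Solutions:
 u(y) = C1*sin(y)^2


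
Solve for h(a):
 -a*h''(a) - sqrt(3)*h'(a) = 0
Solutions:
 h(a) = C1 + C2*a^(1 - sqrt(3))


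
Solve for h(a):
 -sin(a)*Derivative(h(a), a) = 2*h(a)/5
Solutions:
 h(a) = C1*(cos(a) + 1)^(1/5)/(cos(a) - 1)^(1/5)


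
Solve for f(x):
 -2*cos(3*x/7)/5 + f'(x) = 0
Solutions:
 f(x) = C1 + 14*sin(3*x/7)/15


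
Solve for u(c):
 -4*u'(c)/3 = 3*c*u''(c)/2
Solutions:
 u(c) = C1 + C2*c^(1/9)


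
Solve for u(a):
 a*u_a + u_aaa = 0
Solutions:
 u(a) = C1 + Integral(C2*airyai(-a) + C3*airybi(-a), a)


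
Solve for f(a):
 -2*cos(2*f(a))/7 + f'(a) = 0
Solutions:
 -2*a/7 - log(sin(2*f(a)) - 1)/4 + log(sin(2*f(a)) + 1)/4 = C1


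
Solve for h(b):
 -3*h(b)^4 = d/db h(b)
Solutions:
 h(b) = (-3^(2/3) - 3*3^(1/6)*I)*(1/(C1 + 3*b))^(1/3)/6
 h(b) = (-3^(2/3) + 3*3^(1/6)*I)*(1/(C1 + 3*b))^(1/3)/6
 h(b) = (1/(C1 + 9*b))^(1/3)


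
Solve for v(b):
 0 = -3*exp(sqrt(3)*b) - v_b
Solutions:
 v(b) = C1 - sqrt(3)*exp(sqrt(3)*b)


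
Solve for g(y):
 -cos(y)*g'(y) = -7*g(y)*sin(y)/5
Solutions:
 g(y) = C1/cos(y)^(7/5)


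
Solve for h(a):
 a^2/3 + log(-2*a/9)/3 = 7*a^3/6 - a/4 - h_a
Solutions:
 h(a) = C1 + 7*a^4/24 - a^3/9 - a^2/8 - a*log(-a)/3 + a*(-log(2) + 1/3 + 2*log(6)/3)


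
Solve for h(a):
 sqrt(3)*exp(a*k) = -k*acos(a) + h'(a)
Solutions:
 h(a) = C1 + k*(a*acos(a) - sqrt(1 - a^2)) + sqrt(3)*Piecewise((exp(a*k)/k, Ne(k, 0)), (a, True))


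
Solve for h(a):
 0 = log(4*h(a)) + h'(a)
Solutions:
 Integral(1/(log(_y) + 2*log(2)), (_y, h(a))) = C1 - a


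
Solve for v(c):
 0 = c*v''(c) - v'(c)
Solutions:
 v(c) = C1 + C2*c^2


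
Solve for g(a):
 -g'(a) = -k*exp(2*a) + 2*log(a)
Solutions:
 g(a) = C1 - 2*a*log(a) + 2*a + k*exp(2*a)/2


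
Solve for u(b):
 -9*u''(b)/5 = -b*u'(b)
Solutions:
 u(b) = C1 + C2*erfi(sqrt(10)*b/6)


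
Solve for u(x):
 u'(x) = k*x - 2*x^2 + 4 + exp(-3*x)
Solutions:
 u(x) = C1 + k*x^2/2 - 2*x^3/3 + 4*x - exp(-3*x)/3


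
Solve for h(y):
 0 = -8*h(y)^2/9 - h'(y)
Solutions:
 h(y) = 9/(C1 + 8*y)


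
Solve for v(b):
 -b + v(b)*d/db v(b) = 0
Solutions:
 v(b) = -sqrt(C1 + b^2)
 v(b) = sqrt(C1 + b^2)


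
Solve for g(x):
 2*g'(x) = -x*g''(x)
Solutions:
 g(x) = C1 + C2/x


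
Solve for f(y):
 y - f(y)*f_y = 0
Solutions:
 f(y) = -sqrt(C1 + y^2)
 f(y) = sqrt(C1 + y^2)


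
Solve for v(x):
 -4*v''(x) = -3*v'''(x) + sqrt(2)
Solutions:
 v(x) = C1 + C2*x + C3*exp(4*x/3) - sqrt(2)*x^2/8


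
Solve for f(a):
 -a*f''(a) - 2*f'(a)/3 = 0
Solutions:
 f(a) = C1 + C2*a^(1/3)


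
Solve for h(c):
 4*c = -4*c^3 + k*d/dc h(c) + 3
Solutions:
 h(c) = C1 + c^4/k + 2*c^2/k - 3*c/k


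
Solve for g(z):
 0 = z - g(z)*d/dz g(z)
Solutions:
 g(z) = -sqrt(C1 + z^2)
 g(z) = sqrt(C1 + z^2)


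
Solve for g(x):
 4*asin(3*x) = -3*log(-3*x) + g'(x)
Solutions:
 g(x) = C1 + 3*x*log(-x) + 4*x*asin(3*x) - 3*x + 3*x*log(3) + 4*sqrt(1 - 9*x^2)/3


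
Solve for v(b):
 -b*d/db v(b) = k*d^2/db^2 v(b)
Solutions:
 v(b) = C1 + C2*sqrt(k)*erf(sqrt(2)*b*sqrt(1/k)/2)


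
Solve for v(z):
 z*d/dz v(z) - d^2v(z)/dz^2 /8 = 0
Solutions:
 v(z) = C1 + C2*erfi(2*z)


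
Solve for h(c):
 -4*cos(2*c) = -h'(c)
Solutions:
 h(c) = C1 + 2*sin(2*c)


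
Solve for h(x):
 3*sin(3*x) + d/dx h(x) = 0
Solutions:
 h(x) = C1 + cos(3*x)


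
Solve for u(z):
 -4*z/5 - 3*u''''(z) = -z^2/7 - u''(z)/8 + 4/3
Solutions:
 u(z) = C1 + C2*z + C3*exp(-sqrt(6)*z/12) + C4*exp(sqrt(6)*z/12) - 2*z^4/21 + 16*z^3/15 - 464*z^2/21


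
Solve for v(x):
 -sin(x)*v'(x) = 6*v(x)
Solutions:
 v(x) = C1*(cos(x)^3 + 3*cos(x)^2 + 3*cos(x) + 1)/(cos(x)^3 - 3*cos(x)^2 + 3*cos(x) - 1)


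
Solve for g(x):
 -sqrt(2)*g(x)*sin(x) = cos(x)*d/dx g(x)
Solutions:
 g(x) = C1*cos(x)^(sqrt(2))


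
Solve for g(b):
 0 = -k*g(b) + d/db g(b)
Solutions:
 g(b) = C1*exp(b*k)


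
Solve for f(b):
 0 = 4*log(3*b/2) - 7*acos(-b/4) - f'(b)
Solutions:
 f(b) = C1 + 4*b*log(b) - 7*b*acos(-b/4) - 4*b - 4*b*log(2) + 4*b*log(3) - 7*sqrt(16 - b^2)


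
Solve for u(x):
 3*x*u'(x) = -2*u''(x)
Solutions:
 u(x) = C1 + C2*erf(sqrt(3)*x/2)


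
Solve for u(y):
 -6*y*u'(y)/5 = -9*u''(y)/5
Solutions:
 u(y) = C1 + C2*erfi(sqrt(3)*y/3)


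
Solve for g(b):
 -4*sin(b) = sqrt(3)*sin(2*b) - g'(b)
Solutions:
 g(b) = C1 + sqrt(3)*sin(b)^2 - 4*cos(b)


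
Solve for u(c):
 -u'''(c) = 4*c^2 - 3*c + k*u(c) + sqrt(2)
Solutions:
 u(c) = C1*exp(c*(-k)^(1/3)) + C2*exp(c*(-k)^(1/3)*(-1 + sqrt(3)*I)/2) + C3*exp(-c*(-k)^(1/3)*(1 + sqrt(3)*I)/2) - 4*c^2/k + 3*c/k - sqrt(2)/k


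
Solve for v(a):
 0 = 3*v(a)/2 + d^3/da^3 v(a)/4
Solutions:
 v(a) = C3*exp(-6^(1/3)*a) + (C1*sin(2^(1/3)*3^(5/6)*a/2) + C2*cos(2^(1/3)*3^(5/6)*a/2))*exp(6^(1/3)*a/2)
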